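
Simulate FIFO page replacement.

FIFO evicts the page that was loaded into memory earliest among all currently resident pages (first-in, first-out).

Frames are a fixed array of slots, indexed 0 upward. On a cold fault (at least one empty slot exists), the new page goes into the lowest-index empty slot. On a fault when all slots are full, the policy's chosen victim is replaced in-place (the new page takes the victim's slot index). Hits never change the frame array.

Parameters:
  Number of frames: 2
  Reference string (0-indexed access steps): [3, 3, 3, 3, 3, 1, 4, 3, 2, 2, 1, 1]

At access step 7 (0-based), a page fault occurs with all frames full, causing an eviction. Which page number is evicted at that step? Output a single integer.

Step 0: ref 3 -> FAULT, frames=[3,-]
Step 1: ref 3 -> HIT, frames=[3,-]
Step 2: ref 3 -> HIT, frames=[3,-]
Step 3: ref 3 -> HIT, frames=[3,-]
Step 4: ref 3 -> HIT, frames=[3,-]
Step 5: ref 1 -> FAULT, frames=[3,1]
Step 6: ref 4 -> FAULT, evict 3, frames=[4,1]
Step 7: ref 3 -> FAULT, evict 1, frames=[4,3]
At step 7: evicted page 1

Answer: 1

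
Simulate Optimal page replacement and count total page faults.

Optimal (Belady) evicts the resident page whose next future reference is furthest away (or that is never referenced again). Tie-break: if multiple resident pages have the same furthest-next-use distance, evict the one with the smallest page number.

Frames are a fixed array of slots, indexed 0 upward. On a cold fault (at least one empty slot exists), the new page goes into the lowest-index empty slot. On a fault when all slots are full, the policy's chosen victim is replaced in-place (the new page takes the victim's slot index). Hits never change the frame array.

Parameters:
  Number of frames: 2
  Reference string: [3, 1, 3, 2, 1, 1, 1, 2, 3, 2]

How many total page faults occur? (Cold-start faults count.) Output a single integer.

Answer: 4

Derivation:
Step 0: ref 3 → FAULT, frames=[3,-]
Step 1: ref 1 → FAULT, frames=[3,1]
Step 2: ref 3 → HIT, frames=[3,1]
Step 3: ref 2 → FAULT (evict 3), frames=[2,1]
Step 4: ref 1 → HIT, frames=[2,1]
Step 5: ref 1 → HIT, frames=[2,1]
Step 6: ref 1 → HIT, frames=[2,1]
Step 7: ref 2 → HIT, frames=[2,1]
Step 8: ref 3 → FAULT (evict 1), frames=[2,3]
Step 9: ref 2 → HIT, frames=[2,3]
Total faults: 4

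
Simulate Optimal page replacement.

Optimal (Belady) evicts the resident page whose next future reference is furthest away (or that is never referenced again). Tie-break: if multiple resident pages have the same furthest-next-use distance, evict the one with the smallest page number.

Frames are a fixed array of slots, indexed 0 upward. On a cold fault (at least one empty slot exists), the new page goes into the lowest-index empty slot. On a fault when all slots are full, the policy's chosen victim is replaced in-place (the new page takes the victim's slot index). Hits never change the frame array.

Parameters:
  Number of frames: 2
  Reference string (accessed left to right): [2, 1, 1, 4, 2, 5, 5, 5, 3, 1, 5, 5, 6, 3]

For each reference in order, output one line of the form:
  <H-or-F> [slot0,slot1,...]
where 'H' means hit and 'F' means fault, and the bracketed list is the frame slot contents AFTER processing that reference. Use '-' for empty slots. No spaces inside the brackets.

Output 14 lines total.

F [2,-]
F [2,1]
H [2,1]
F [2,4]
H [2,4]
F [5,4]
H [5,4]
H [5,4]
F [5,3]
F [5,1]
H [5,1]
H [5,1]
F [5,6]
F [3,6]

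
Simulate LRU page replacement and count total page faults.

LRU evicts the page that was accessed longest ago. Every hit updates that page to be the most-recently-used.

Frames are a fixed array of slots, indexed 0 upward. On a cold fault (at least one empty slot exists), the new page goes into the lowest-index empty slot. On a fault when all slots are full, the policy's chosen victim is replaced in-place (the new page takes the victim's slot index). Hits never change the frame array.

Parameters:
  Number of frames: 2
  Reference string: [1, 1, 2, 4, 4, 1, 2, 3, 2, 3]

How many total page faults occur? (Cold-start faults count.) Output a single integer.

Step 0: ref 1 → FAULT, frames=[1,-]
Step 1: ref 1 → HIT, frames=[1,-]
Step 2: ref 2 → FAULT, frames=[1,2]
Step 3: ref 4 → FAULT (evict 1), frames=[4,2]
Step 4: ref 4 → HIT, frames=[4,2]
Step 5: ref 1 → FAULT (evict 2), frames=[4,1]
Step 6: ref 2 → FAULT (evict 4), frames=[2,1]
Step 7: ref 3 → FAULT (evict 1), frames=[2,3]
Step 8: ref 2 → HIT, frames=[2,3]
Step 9: ref 3 → HIT, frames=[2,3]
Total faults: 6

Answer: 6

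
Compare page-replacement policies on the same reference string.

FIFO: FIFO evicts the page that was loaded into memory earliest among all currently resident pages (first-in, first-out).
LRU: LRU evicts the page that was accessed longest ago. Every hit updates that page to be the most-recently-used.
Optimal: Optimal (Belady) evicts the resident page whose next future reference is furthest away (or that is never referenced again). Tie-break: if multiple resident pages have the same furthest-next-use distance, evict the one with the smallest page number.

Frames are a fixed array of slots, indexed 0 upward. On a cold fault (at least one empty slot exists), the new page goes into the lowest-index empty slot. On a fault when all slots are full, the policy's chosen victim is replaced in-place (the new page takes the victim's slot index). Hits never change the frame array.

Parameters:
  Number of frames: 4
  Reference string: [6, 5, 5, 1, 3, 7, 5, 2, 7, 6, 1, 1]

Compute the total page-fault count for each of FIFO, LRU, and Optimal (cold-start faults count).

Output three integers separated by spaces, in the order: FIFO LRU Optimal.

--- FIFO ---
  step 0: ref 6 -> FAULT, frames=[6,-,-,-] (faults so far: 1)
  step 1: ref 5 -> FAULT, frames=[6,5,-,-] (faults so far: 2)
  step 2: ref 5 -> HIT, frames=[6,5,-,-] (faults so far: 2)
  step 3: ref 1 -> FAULT, frames=[6,5,1,-] (faults so far: 3)
  step 4: ref 3 -> FAULT, frames=[6,5,1,3] (faults so far: 4)
  step 5: ref 7 -> FAULT, evict 6, frames=[7,5,1,3] (faults so far: 5)
  step 6: ref 5 -> HIT, frames=[7,5,1,3] (faults so far: 5)
  step 7: ref 2 -> FAULT, evict 5, frames=[7,2,1,3] (faults so far: 6)
  step 8: ref 7 -> HIT, frames=[7,2,1,3] (faults so far: 6)
  step 9: ref 6 -> FAULT, evict 1, frames=[7,2,6,3] (faults so far: 7)
  step 10: ref 1 -> FAULT, evict 3, frames=[7,2,6,1] (faults so far: 8)
  step 11: ref 1 -> HIT, frames=[7,2,6,1] (faults so far: 8)
  FIFO total faults: 8
--- LRU ---
  step 0: ref 6 -> FAULT, frames=[6,-,-,-] (faults so far: 1)
  step 1: ref 5 -> FAULT, frames=[6,5,-,-] (faults so far: 2)
  step 2: ref 5 -> HIT, frames=[6,5,-,-] (faults so far: 2)
  step 3: ref 1 -> FAULT, frames=[6,5,1,-] (faults so far: 3)
  step 4: ref 3 -> FAULT, frames=[6,5,1,3] (faults so far: 4)
  step 5: ref 7 -> FAULT, evict 6, frames=[7,5,1,3] (faults so far: 5)
  step 6: ref 5 -> HIT, frames=[7,5,1,3] (faults so far: 5)
  step 7: ref 2 -> FAULT, evict 1, frames=[7,5,2,3] (faults so far: 6)
  step 8: ref 7 -> HIT, frames=[7,5,2,3] (faults so far: 6)
  step 9: ref 6 -> FAULT, evict 3, frames=[7,5,2,6] (faults so far: 7)
  step 10: ref 1 -> FAULT, evict 5, frames=[7,1,2,6] (faults so far: 8)
  step 11: ref 1 -> HIT, frames=[7,1,2,6] (faults so far: 8)
  LRU total faults: 8
--- Optimal ---
  step 0: ref 6 -> FAULT, frames=[6,-,-,-] (faults so far: 1)
  step 1: ref 5 -> FAULT, frames=[6,5,-,-] (faults so far: 2)
  step 2: ref 5 -> HIT, frames=[6,5,-,-] (faults so far: 2)
  step 3: ref 1 -> FAULT, frames=[6,5,1,-] (faults so far: 3)
  step 4: ref 3 -> FAULT, frames=[6,5,1,3] (faults so far: 4)
  step 5: ref 7 -> FAULT, evict 3, frames=[6,5,1,7] (faults so far: 5)
  step 6: ref 5 -> HIT, frames=[6,5,1,7] (faults so far: 5)
  step 7: ref 2 -> FAULT, evict 5, frames=[6,2,1,7] (faults so far: 6)
  step 8: ref 7 -> HIT, frames=[6,2,1,7] (faults so far: 6)
  step 9: ref 6 -> HIT, frames=[6,2,1,7] (faults so far: 6)
  step 10: ref 1 -> HIT, frames=[6,2,1,7] (faults so far: 6)
  step 11: ref 1 -> HIT, frames=[6,2,1,7] (faults so far: 6)
  Optimal total faults: 6

Answer: 8 8 6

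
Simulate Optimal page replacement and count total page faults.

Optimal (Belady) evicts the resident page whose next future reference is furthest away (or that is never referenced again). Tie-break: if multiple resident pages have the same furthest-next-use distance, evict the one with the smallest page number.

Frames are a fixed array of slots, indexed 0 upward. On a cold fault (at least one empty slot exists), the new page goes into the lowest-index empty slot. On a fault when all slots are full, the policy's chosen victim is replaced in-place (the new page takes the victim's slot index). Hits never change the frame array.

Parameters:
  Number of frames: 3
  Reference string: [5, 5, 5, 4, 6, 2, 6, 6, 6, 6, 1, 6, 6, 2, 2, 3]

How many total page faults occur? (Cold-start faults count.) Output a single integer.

Step 0: ref 5 → FAULT, frames=[5,-,-]
Step 1: ref 5 → HIT, frames=[5,-,-]
Step 2: ref 5 → HIT, frames=[5,-,-]
Step 3: ref 4 → FAULT, frames=[5,4,-]
Step 4: ref 6 → FAULT, frames=[5,4,6]
Step 5: ref 2 → FAULT (evict 4), frames=[5,2,6]
Step 6: ref 6 → HIT, frames=[5,2,6]
Step 7: ref 6 → HIT, frames=[5,2,6]
Step 8: ref 6 → HIT, frames=[5,2,6]
Step 9: ref 6 → HIT, frames=[5,2,6]
Step 10: ref 1 → FAULT (evict 5), frames=[1,2,6]
Step 11: ref 6 → HIT, frames=[1,2,6]
Step 12: ref 6 → HIT, frames=[1,2,6]
Step 13: ref 2 → HIT, frames=[1,2,6]
Step 14: ref 2 → HIT, frames=[1,2,6]
Step 15: ref 3 → FAULT (evict 1), frames=[3,2,6]
Total faults: 6

Answer: 6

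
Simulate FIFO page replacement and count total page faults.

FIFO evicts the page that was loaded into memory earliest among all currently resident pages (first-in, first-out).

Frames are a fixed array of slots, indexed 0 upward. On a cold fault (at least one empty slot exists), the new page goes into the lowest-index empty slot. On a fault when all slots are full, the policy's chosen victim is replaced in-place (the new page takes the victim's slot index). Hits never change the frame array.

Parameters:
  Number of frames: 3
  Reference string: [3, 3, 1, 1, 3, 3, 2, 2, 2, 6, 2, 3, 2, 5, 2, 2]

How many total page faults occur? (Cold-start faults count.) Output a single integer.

Answer: 7

Derivation:
Step 0: ref 3 → FAULT, frames=[3,-,-]
Step 1: ref 3 → HIT, frames=[3,-,-]
Step 2: ref 1 → FAULT, frames=[3,1,-]
Step 3: ref 1 → HIT, frames=[3,1,-]
Step 4: ref 3 → HIT, frames=[3,1,-]
Step 5: ref 3 → HIT, frames=[3,1,-]
Step 6: ref 2 → FAULT, frames=[3,1,2]
Step 7: ref 2 → HIT, frames=[3,1,2]
Step 8: ref 2 → HIT, frames=[3,1,2]
Step 9: ref 6 → FAULT (evict 3), frames=[6,1,2]
Step 10: ref 2 → HIT, frames=[6,1,2]
Step 11: ref 3 → FAULT (evict 1), frames=[6,3,2]
Step 12: ref 2 → HIT, frames=[6,3,2]
Step 13: ref 5 → FAULT (evict 2), frames=[6,3,5]
Step 14: ref 2 → FAULT (evict 6), frames=[2,3,5]
Step 15: ref 2 → HIT, frames=[2,3,5]
Total faults: 7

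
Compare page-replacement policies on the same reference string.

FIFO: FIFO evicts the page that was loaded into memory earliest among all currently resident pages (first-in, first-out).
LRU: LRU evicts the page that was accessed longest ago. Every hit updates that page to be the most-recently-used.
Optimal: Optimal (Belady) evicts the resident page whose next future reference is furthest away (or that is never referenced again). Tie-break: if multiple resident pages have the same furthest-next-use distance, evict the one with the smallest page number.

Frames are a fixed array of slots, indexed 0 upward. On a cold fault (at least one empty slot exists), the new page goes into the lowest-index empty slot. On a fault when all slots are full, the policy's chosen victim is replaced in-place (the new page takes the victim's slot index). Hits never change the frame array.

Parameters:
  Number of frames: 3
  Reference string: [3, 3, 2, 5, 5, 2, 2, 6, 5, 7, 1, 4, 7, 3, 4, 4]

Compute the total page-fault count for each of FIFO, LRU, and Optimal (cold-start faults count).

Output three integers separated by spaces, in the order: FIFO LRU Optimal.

--- FIFO ---
  step 0: ref 3 -> FAULT, frames=[3,-,-] (faults so far: 1)
  step 1: ref 3 -> HIT, frames=[3,-,-] (faults so far: 1)
  step 2: ref 2 -> FAULT, frames=[3,2,-] (faults so far: 2)
  step 3: ref 5 -> FAULT, frames=[3,2,5] (faults so far: 3)
  step 4: ref 5 -> HIT, frames=[3,2,5] (faults so far: 3)
  step 5: ref 2 -> HIT, frames=[3,2,5] (faults so far: 3)
  step 6: ref 2 -> HIT, frames=[3,2,5] (faults so far: 3)
  step 7: ref 6 -> FAULT, evict 3, frames=[6,2,5] (faults so far: 4)
  step 8: ref 5 -> HIT, frames=[6,2,5] (faults so far: 4)
  step 9: ref 7 -> FAULT, evict 2, frames=[6,7,5] (faults so far: 5)
  step 10: ref 1 -> FAULT, evict 5, frames=[6,7,1] (faults so far: 6)
  step 11: ref 4 -> FAULT, evict 6, frames=[4,7,1] (faults so far: 7)
  step 12: ref 7 -> HIT, frames=[4,7,1] (faults so far: 7)
  step 13: ref 3 -> FAULT, evict 7, frames=[4,3,1] (faults so far: 8)
  step 14: ref 4 -> HIT, frames=[4,3,1] (faults so far: 8)
  step 15: ref 4 -> HIT, frames=[4,3,1] (faults so far: 8)
  FIFO total faults: 8
--- LRU ---
  step 0: ref 3 -> FAULT, frames=[3,-,-] (faults so far: 1)
  step 1: ref 3 -> HIT, frames=[3,-,-] (faults so far: 1)
  step 2: ref 2 -> FAULT, frames=[3,2,-] (faults so far: 2)
  step 3: ref 5 -> FAULT, frames=[3,2,5] (faults so far: 3)
  step 4: ref 5 -> HIT, frames=[3,2,5] (faults so far: 3)
  step 5: ref 2 -> HIT, frames=[3,2,5] (faults so far: 3)
  step 6: ref 2 -> HIT, frames=[3,2,5] (faults so far: 3)
  step 7: ref 6 -> FAULT, evict 3, frames=[6,2,5] (faults so far: 4)
  step 8: ref 5 -> HIT, frames=[6,2,5] (faults so far: 4)
  step 9: ref 7 -> FAULT, evict 2, frames=[6,7,5] (faults so far: 5)
  step 10: ref 1 -> FAULT, evict 6, frames=[1,7,5] (faults so far: 6)
  step 11: ref 4 -> FAULT, evict 5, frames=[1,7,4] (faults so far: 7)
  step 12: ref 7 -> HIT, frames=[1,7,4] (faults so far: 7)
  step 13: ref 3 -> FAULT, evict 1, frames=[3,7,4] (faults so far: 8)
  step 14: ref 4 -> HIT, frames=[3,7,4] (faults so far: 8)
  step 15: ref 4 -> HIT, frames=[3,7,4] (faults so far: 8)
  LRU total faults: 8
--- Optimal ---
  step 0: ref 3 -> FAULT, frames=[3,-,-] (faults so far: 1)
  step 1: ref 3 -> HIT, frames=[3,-,-] (faults so far: 1)
  step 2: ref 2 -> FAULT, frames=[3,2,-] (faults so far: 2)
  step 3: ref 5 -> FAULT, frames=[3,2,5] (faults so far: 3)
  step 4: ref 5 -> HIT, frames=[3,2,5] (faults so far: 3)
  step 5: ref 2 -> HIT, frames=[3,2,5] (faults so far: 3)
  step 6: ref 2 -> HIT, frames=[3,2,5] (faults so far: 3)
  step 7: ref 6 -> FAULT, evict 2, frames=[3,6,5] (faults so far: 4)
  step 8: ref 5 -> HIT, frames=[3,6,5] (faults so far: 4)
  step 9: ref 7 -> FAULT, evict 5, frames=[3,6,7] (faults so far: 5)
  step 10: ref 1 -> FAULT, evict 6, frames=[3,1,7] (faults so far: 6)
  step 11: ref 4 -> FAULT, evict 1, frames=[3,4,7] (faults so far: 7)
  step 12: ref 7 -> HIT, frames=[3,4,7] (faults so far: 7)
  step 13: ref 3 -> HIT, frames=[3,4,7] (faults so far: 7)
  step 14: ref 4 -> HIT, frames=[3,4,7] (faults so far: 7)
  step 15: ref 4 -> HIT, frames=[3,4,7] (faults so far: 7)
  Optimal total faults: 7

Answer: 8 8 7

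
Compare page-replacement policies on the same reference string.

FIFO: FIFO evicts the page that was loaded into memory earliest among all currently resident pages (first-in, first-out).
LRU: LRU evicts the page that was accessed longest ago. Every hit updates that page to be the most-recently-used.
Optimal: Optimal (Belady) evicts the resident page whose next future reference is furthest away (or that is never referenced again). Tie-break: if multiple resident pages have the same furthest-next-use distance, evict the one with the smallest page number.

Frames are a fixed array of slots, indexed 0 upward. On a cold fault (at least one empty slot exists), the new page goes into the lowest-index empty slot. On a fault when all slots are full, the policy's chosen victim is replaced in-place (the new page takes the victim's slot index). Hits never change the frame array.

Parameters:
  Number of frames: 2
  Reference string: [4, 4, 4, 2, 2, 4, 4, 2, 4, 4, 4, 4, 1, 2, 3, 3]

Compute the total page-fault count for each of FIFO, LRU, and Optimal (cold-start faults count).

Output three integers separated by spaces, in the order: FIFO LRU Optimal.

--- FIFO ---
  step 0: ref 4 -> FAULT, frames=[4,-] (faults so far: 1)
  step 1: ref 4 -> HIT, frames=[4,-] (faults so far: 1)
  step 2: ref 4 -> HIT, frames=[4,-] (faults so far: 1)
  step 3: ref 2 -> FAULT, frames=[4,2] (faults so far: 2)
  step 4: ref 2 -> HIT, frames=[4,2] (faults so far: 2)
  step 5: ref 4 -> HIT, frames=[4,2] (faults so far: 2)
  step 6: ref 4 -> HIT, frames=[4,2] (faults so far: 2)
  step 7: ref 2 -> HIT, frames=[4,2] (faults so far: 2)
  step 8: ref 4 -> HIT, frames=[4,2] (faults so far: 2)
  step 9: ref 4 -> HIT, frames=[4,2] (faults so far: 2)
  step 10: ref 4 -> HIT, frames=[4,2] (faults so far: 2)
  step 11: ref 4 -> HIT, frames=[4,2] (faults so far: 2)
  step 12: ref 1 -> FAULT, evict 4, frames=[1,2] (faults so far: 3)
  step 13: ref 2 -> HIT, frames=[1,2] (faults so far: 3)
  step 14: ref 3 -> FAULT, evict 2, frames=[1,3] (faults so far: 4)
  step 15: ref 3 -> HIT, frames=[1,3] (faults so far: 4)
  FIFO total faults: 4
--- LRU ---
  step 0: ref 4 -> FAULT, frames=[4,-] (faults so far: 1)
  step 1: ref 4 -> HIT, frames=[4,-] (faults so far: 1)
  step 2: ref 4 -> HIT, frames=[4,-] (faults so far: 1)
  step 3: ref 2 -> FAULT, frames=[4,2] (faults so far: 2)
  step 4: ref 2 -> HIT, frames=[4,2] (faults so far: 2)
  step 5: ref 4 -> HIT, frames=[4,2] (faults so far: 2)
  step 6: ref 4 -> HIT, frames=[4,2] (faults so far: 2)
  step 7: ref 2 -> HIT, frames=[4,2] (faults so far: 2)
  step 8: ref 4 -> HIT, frames=[4,2] (faults so far: 2)
  step 9: ref 4 -> HIT, frames=[4,2] (faults so far: 2)
  step 10: ref 4 -> HIT, frames=[4,2] (faults so far: 2)
  step 11: ref 4 -> HIT, frames=[4,2] (faults so far: 2)
  step 12: ref 1 -> FAULT, evict 2, frames=[4,1] (faults so far: 3)
  step 13: ref 2 -> FAULT, evict 4, frames=[2,1] (faults so far: 4)
  step 14: ref 3 -> FAULT, evict 1, frames=[2,3] (faults so far: 5)
  step 15: ref 3 -> HIT, frames=[2,3] (faults so far: 5)
  LRU total faults: 5
--- Optimal ---
  step 0: ref 4 -> FAULT, frames=[4,-] (faults so far: 1)
  step 1: ref 4 -> HIT, frames=[4,-] (faults so far: 1)
  step 2: ref 4 -> HIT, frames=[4,-] (faults so far: 1)
  step 3: ref 2 -> FAULT, frames=[4,2] (faults so far: 2)
  step 4: ref 2 -> HIT, frames=[4,2] (faults so far: 2)
  step 5: ref 4 -> HIT, frames=[4,2] (faults so far: 2)
  step 6: ref 4 -> HIT, frames=[4,2] (faults so far: 2)
  step 7: ref 2 -> HIT, frames=[4,2] (faults so far: 2)
  step 8: ref 4 -> HIT, frames=[4,2] (faults so far: 2)
  step 9: ref 4 -> HIT, frames=[4,2] (faults so far: 2)
  step 10: ref 4 -> HIT, frames=[4,2] (faults so far: 2)
  step 11: ref 4 -> HIT, frames=[4,2] (faults so far: 2)
  step 12: ref 1 -> FAULT, evict 4, frames=[1,2] (faults so far: 3)
  step 13: ref 2 -> HIT, frames=[1,2] (faults so far: 3)
  step 14: ref 3 -> FAULT, evict 1, frames=[3,2] (faults so far: 4)
  step 15: ref 3 -> HIT, frames=[3,2] (faults so far: 4)
  Optimal total faults: 4

Answer: 4 5 4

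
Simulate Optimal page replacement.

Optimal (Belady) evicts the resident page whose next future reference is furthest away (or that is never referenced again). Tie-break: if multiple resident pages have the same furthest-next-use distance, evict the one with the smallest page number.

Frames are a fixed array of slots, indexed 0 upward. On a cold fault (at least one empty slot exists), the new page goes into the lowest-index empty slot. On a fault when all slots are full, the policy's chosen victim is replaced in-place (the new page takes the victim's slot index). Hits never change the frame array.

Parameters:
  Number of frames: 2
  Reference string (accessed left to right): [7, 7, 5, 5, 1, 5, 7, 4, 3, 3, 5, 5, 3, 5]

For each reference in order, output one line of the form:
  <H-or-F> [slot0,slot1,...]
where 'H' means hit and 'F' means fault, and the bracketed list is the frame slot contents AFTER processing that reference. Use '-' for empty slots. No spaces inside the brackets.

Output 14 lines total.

F [7,-]
H [7,-]
F [7,5]
H [7,5]
F [1,5]
H [1,5]
F [7,5]
F [4,5]
F [3,5]
H [3,5]
H [3,5]
H [3,5]
H [3,5]
H [3,5]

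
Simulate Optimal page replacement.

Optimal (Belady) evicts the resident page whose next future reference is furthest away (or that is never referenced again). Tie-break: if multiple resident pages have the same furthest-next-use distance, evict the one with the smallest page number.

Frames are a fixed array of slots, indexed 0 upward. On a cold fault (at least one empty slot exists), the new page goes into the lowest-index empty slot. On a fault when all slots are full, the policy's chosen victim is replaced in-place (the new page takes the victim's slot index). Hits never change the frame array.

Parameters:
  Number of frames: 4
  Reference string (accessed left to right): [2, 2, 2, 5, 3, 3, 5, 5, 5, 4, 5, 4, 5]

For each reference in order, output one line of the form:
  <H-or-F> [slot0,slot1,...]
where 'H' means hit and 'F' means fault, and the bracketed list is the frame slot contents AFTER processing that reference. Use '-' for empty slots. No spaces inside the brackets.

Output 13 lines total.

F [2,-,-,-]
H [2,-,-,-]
H [2,-,-,-]
F [2,5,-,-]
F [2,5,3,-]
H [2,5,3,-]
H [2,5,3,-]
H [2,5,3,-]
H [2,5,3,-]
F [2,5,3,4]
H [2,5,3,4]
H [2,5,3,4]
H [2,5,3,4]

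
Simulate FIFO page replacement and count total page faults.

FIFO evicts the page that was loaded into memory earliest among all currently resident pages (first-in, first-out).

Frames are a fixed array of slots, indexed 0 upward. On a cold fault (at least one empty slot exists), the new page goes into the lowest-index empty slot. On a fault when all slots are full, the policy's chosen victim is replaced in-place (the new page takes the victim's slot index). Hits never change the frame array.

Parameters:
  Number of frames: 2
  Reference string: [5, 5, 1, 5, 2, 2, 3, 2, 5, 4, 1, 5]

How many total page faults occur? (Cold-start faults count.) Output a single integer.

Step 0: ref 5 → FAULT, frames=[5,-]
Step 1: ref 5 → HIT, frames=[5,-]
Step 2: ref 1 → FAULT, frames=[5,1]
Step 3: ref 5 → HIT, frames=[5,1]
Step 4: ref 2 → FAULT (evict 5), frames=[2,1]
Step 5: ref 2 → HIT, frames=[2,1]
Step 6: ref 3 → FAULT (evict 1), frames=[2,3]
Step 7: ref 2 → HIT, frames=[2,3]
Step 8: ref 5 → FAULT (evict 2), frames=[5,3]
Step 9: ref 4 → FAULT (evict 3), frames=[5,4]
Step 10: ref 1 → FAULT (evict 5), frames=[1,4]
Step 11: ref 5 → FAULT (evict 4), frames=[1,5]
Total faults: 8

Answer: 8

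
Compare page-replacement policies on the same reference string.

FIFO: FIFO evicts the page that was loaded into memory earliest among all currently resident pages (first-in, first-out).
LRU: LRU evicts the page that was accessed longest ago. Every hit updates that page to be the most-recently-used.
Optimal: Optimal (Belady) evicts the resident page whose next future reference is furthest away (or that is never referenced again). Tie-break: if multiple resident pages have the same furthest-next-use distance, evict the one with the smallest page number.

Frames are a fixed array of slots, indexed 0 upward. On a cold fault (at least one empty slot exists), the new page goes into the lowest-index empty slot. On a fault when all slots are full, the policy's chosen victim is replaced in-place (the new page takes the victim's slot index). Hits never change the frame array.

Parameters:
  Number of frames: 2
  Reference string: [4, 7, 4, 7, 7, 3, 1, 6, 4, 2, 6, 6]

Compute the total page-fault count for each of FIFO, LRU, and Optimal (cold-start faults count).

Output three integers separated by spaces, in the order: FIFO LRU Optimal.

Answer: 8 8 6

Derivation:
--- FIFO ---
  step 0: ref 4 -> FAULT, frames=[4,-] (faults so far: 1)
  step 1: ref 7 -> FAULT, frames=[4,7] (faults so far: 2)
  step 2: ref 4 -> HIT, frames=[4,7] (faults so far: 2)
  step 3: ref 7 -> HIT, frames=[4,7] (faults so far: 2)
  step 4: ref 7 -> HIT, frames=[4,7] (faults so far: 2)
  step 5: ref 3 -> FAULT, evict 4, frames=[3,7] (faults so far: 3)
  step 6: ref 1 -> FAULT, evict 7, frames=[3,1] (faults so far: 4)
  step 7: ref 6 -> FAULT, evict 3, frames=[6,1] (faults so far: 5)
  step 8: ref 4 -> FAULT, evict 1, frames=[6,4] (faults so far: 6)
  step 9: ref 2 -> FAULT, evict 6, frames=[2,4] (faults so far: 7)
  step 10: ref 6 -> FAULT, evict 4, frames=[2,6] (faults so far: 8)
  step 11: ref 6 -> HIT, frames=[2,6] (faults so far: 8)
  FIFO total faults: 8
--- LRU ---
  step 0: ref 4 -> FAULT, frames=[4,-] (faults so far: 1)
  step 1: ref 7 -> FAULT, frames=[4,7] (faults so far: 2)
  step 2: ref 4 -> HIT, frames=[4,7] (faults so far: 2)
  step 3: ref 7 -> HIT, frames=[4,7] (faults so far: 2)
  step 4: ref 7 -> HIT, frames=[4,7] (faults so far: 2)
  step 5: ref 3 -> FAULT, evict 4, frames=[3,7] (faults so far: 3)
  step 6: ref 1 -> FAULT, evict 7, frames=[3,1] (faults so far: 4)
  step 7: ref 6 -> FAULT, evict 3, frames=[6,1] (faults so far: 5)
  step 8: ref 4 -> FAULT, evict 1, frames=[6,4] (faults so far: 6)
  step 9: ref 2 -> FAULT, evict 6, frames=[2,4] (faults so far: 7)
  step 10: ref 6 -> FAULT, evict 4, frames=[2,6] (faults so far: 8)
  step 11: ref 6 -> HIT, frames=[2,6] (faults so far: 8)
  LRU total faults: 8
--- Optimal ---
  step 0: ref 4 -> FAULT, frames=[4,-] (faults so far: 1)
  step 1: ref 7 -> FAULT, frames=[4,7] (faults so far: 2)
  step 2: ref 4 -> HIT, frames=[4,7] (faults so far: 2)
  step 3: ref 7 -> HIT, frames=[4,7] (faults so far: 2)
  step 4: ref 7 -> HIT, frames=[4,7] (faults so far: 2)
  step 5: ref 3 -> FAULT, evict 7, frames=[4,3] (faults so far: 3)
  step 6: ref 1 -> FAULT, evict 3, frames=[4,1] (faults so far: 4)
  step 7: ref 6 -> FAULT, evict 1, frames=[4,6] (faults so far: 5)
  step 8: ref 4 -> HIT, frames=[4,6] (faults so far: 5)
  step 9: ref 2 -> FAULT, evict 4, frames=[2,6] (faults so far: 6)
  step 10: ref 6 -> HIT, frames=[2,6] (faults so far: 6)
  step 11: ref 6 -> HIT, frames=[2,6] (faults so far: 6)
  Optimal total faults: 6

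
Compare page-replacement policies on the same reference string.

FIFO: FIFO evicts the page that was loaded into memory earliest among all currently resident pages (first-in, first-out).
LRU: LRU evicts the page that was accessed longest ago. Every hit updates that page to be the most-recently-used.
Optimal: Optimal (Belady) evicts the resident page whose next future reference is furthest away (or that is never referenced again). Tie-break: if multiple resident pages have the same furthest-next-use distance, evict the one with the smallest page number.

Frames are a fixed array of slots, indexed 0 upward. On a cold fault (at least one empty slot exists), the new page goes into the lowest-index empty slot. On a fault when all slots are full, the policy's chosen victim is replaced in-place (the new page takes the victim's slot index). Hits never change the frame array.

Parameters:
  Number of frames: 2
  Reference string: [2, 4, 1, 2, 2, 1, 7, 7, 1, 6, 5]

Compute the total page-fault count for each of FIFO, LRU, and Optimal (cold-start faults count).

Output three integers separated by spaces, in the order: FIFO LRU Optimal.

Answer: 8 7 6

Derivation:
--- FIFO ---
  step 0: ref 2 -> FAULT, frames=[2,-] (faults so far: 1)
  step 1: ref 4 -> FAULT, frames=[2,4] (faults so far: 2)
  step 2: ref 1 -> FAULT, evict 2, frames=[1,4] (faults so far: 3)
  step 3: ref 2 -> FAULT, evict 4, frames=[1,2] (faults so far: 4)
  step 4: ref 2 -> HIT, frames=[1,2] (faults so far: 4)
  step 5: ref 1 -> HIT, frames=[1,2] (faults so far: 4)
  step 6: ref 7 -> FAULT, evict 1, frames=[7,2] (faults so far: 5)
  step 7: ref 7 -> HIT, frames=[7,2] (faults so far: 5)
  step 8: ref 1 -> FAULT, evict 2, frames=[7,1] (faults so far: 6)
  step 9: ref 6 -> FAULT, evict 7, frames=[6,1] (faults so far: 7)
  step 10: ref 5 -> FAULT, evict 1, frames=[6,5] (faults so far: 8)
  FIFO total faults: 8
--- LRU ---
  step 0: ref 2 -> FAULT, frames=[2,-] (faults so far: 1)
  step 1: ref 4 -> FAULT, frames=[2,4] (faults so far: 2)
  step 2: ref 1 -> FAULT, evict 2, frames=[1,4] (faults so far: 3)
  step 3: ref 2 -> FAULT, evict 4, frames=[1,2] (faults so far: 4)
  step 4: ref 2 -> HIT, frames=[1,2] (faults so far: 4)
  step 5: ref 1 -> HIT, frames=[1,2] (faults so far: 4)
  step 6: ref 7 -> FAULT, evict 2, frames=[1,7] (faults so far: 5)
  step 7: ref 7 -> HIT, frames=[1,7] (faults so far: 5)
  step 8: ref 1 -> HIT, frames=[1,7] (faults so far: 5)
  step 9: ref 6 -> FAULT, evict 7, frames=[1,6] (faults so far: 6)
  step 10: ref 5 -> FAULT, evict 1, frames=[5,6] (faults so far: 7)
  LRU total faults: 7
--- Optimal ---
  step 0: ref 2 -> FAULT, frames=[2,-] (faults so far: 1)
  step 1: ref 4 -> FAULT, frames=[2,4] (faults so far: 2)
  step 2: ref 1 -> FAULT, evict 4, frames=[2,1] (faults so far: 3)
  step 3: ref 2 -> HIT, frames=[2,1] (faults so far: 3)
  step 4: ref 2 -> HIT, frames=[2,1] (faults so far: 3)
  step 5: ref 1 -> HIT, frames=[2,1] (faults so far: 3)
  step 6: ref 7 -> FAULT, evict 2, frames=[7,1] (faults so far: 4)
  step 7: ref 7 -> HIT, frames=[7,1] (faults so far: 4)
  step 8: ref 1 -> HIT, frames=[7,1] (faults so far: 4)
  step 9: ref 6 -> FAULT, evict 1, frames=[7,6] (faults so far: 5)
  step 10: ref 5 -> FAULT, evict 6, frames=[7,5] (faults so far: 6)
  Optimal total faults: 6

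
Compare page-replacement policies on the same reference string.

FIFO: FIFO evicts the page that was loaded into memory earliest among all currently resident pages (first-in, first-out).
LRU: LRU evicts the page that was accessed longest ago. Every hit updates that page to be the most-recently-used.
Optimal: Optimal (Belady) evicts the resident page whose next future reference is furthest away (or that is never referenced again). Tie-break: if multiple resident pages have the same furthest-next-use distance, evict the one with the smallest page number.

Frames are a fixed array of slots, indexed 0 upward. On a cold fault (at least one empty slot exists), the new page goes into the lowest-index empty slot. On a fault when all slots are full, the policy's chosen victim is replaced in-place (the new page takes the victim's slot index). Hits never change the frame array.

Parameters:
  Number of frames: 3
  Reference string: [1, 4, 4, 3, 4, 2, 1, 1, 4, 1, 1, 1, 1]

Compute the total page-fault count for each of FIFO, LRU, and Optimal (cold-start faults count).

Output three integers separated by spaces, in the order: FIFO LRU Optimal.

Answer: 6 5 4

Derivation:
--- FIFO ---
  step 0: ref 1 -> FAULT, frames=[1,-,-] (faults so far: 1)
  step 1: ref 4 -> FAULT, frames=[1,4,-] (faults so far: 2)
  step 2: ref 4 -> HIT, frames=[1,4,-] (faults so far: 2)
  step 3: ref 3 -> FAULT, frames=[1,4,3] (faults so far: 3)
  step 4: ref 4 -> HIT, frames=[1,4,3] (faults so far: 3)
  step 5: ref 2 -> FAULT, evict 1, frames=[2,4,3] (faults so far: 4)
  step 6: ref 1 -> FAULT, evict 4, frames=[2,1,3] (faults so far: 5)
  step 7: ref 1 -> HIT, frames=[2,1,3] (faults so far: 5)
  step 8: ref 4 -> FAULT, evict 3, frames=[2,1,4] (faults so far: 6)
  step 9: ref 1 -> HIT, frames=[2,1,4] (faults so far: 6)
  step 10: ref 1 -> HIT, frames=[2,1,4] (faults so far: 6)
  step 11: ref 1 -> HIT, frames=[2,1,4] (faults so far: 6)
  step 12: ref 1 -> HIT, frames=[2,1,4] (faults so far: 6)
  FIFO total faults: 6
--- LRU ---
  step 0: ref 1 -> FAULT, frames=[1,-,-] (faults so far: 1)
  step 1: ref 4 -> FAULT, frames=[1,4,-] (faults so far: 2)
  step 2: ref 4 -> HIT, frames=[1,4,-] (faults so far: 2)
  step 3: ref 3 -> FAULT, frames=[1,4,3] (faults so far: 3)
  step 4: ref 4 -> HIT, frames=[1,4,3] (faults so far: 3)
  step 5: ref 2 -> FAULT, evict 1, frames=[2,4,3] (faults so far: 4)
  step 6: ref 1 -> FAULT, evict 3, frames=[2,4,1] (faults so far: 5)
  step 7: ref 1 -> HIT, frames=[2,4,1] (faults so far: 5)
  step 8: ref 4 -> HIT, frames=[2,4,1] (faults so far: 5)
  step 9: ref 1 -> HIT, frames=[2,4,1] (faults so far: 5)
  step 10: ref 1 -> HIT, frames=[2,4,1] (faults so far: 5)
  step 11: ref 1 -> HIT, frames=[2,4,1] (faults so far: 5)
  step 12: ref 1 -> HIT, frames=[2,4,1] (faults so far: 5)
  LRU total faults: 5
--- Optimal ---
  step 0: ref 1 -> FAULT, frames=[1,-,-] (faults so far: 1)
  step 1: ref 4 -> FAULT, frames=[1,4,-] (faults so far: 2)
  step 2: ref 4 -> HIT, frames=[1,4,-] (faults so far: 2)
  step 3: ref 3 -> FAULT, frames=[1,4,3] (faults so far: 3)
  step 4: ref 4 -> HIT, frames=[1,4,3] (faults so far: 3)
  step 5: ref 2 -> FAULT, evict 3, frames=[1,4,2] (faults so far: 4)
  step 6: ref 1 -> HIT, frames=[1,4,2] (faults so far: 4)
  step 7: ref 1 -> HIT, frames=[1,4,2] (faults so far: 4)
  step 8: ref 4 -> HIT, frames=[1,4,2] (faults so far: 4)
  step 9: ref 1 -> HIT, frames=[1,4,2] (faults so far: 4)
  step 10: ref 1 -> HIT, frames=[1,4,2] (faults so far: 4)
  step 11: ref 1 -> HIT, frames=[1,4,2] (faults so far: 4)
  step 12: ref 1 -> HIT, frames=[1,4,2] (faults so far: 4)
  Optimal total faults: 4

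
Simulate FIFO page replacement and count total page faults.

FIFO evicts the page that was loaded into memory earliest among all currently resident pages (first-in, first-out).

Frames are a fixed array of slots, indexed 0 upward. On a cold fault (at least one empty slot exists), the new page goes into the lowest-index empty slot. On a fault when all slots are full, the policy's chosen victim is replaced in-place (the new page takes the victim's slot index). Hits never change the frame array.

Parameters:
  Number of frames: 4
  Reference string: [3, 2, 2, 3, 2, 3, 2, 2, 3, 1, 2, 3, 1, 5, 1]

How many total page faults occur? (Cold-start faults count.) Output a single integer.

Step 0: ref 3 → FAULT, frames=[3,-,-,-]
Step 1: ref 2 → FAULT, frames=[3,2,-,-]
Step 2: ref 2 → HIT, frames=[3,2,-,-]
Step 3: ref 3 → HIT, frames=[3,2,-,-]
Step 4: ref 2 → HIT, frames=[3,2,-,-]
Step 5: ref 3 → HIT, frames=[3,2,-,-]
Step 6: ref 2 → HIT, frames=[3,2,-,-]
Step 7: ref 2 → HIT, frames=[3,2,-,-]
Step 8: ref 3 → HIT, frames=[3,2,-,-]
Step 9: ref 1 → FAULT, frames=[3,2,1,-]
Step 10: ref 2 → HIT, frames=[3,2,1,-]
Step 11: ref 3 → HIT, frames=[3,2,1,-]
Step 12: ref 1 → HIT, frames=[3,2,1,-]
Step 13: ref 5 → FAULT, frames=[3,2,1,5]
Step 14: ref 1 → HIT, frames=[3,2,1,5]
Total faults: 4

Answer: 4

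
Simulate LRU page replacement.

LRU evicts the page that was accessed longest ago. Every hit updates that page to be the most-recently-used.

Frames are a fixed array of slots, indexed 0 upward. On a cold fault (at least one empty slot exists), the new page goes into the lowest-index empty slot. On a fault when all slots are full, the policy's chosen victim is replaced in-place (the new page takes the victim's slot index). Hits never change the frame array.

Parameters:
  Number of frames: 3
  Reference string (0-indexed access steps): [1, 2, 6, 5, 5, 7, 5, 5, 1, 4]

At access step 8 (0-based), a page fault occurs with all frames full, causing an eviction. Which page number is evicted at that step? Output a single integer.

Answer: 6

Derivation:
Step 0: ref 1 -> FAULT, frames=[1,-,-]
Step 1: ref 2 -> FAULT, frames=[1,2,-]
Step 2: ref 6 -> FAULT, frames=[1,2,6]
Step 3: ref 5 -> FAULT, evict 1, frames=[5,2,6]
Step 4: ref 5 -> HIT, frames=[5,2,6]
Step 5: ref 7 -> FAULT, evict 2, frames=[5,7,6]
Step 6: ref 5 -> HIT, frames=[5,7,6]
Step 7: ref 5 -> HIT, frames=[5,7,6]
Step 8: ref 1 -> FAULT, evict 6, frames=[5,7,1]
At step 8: evicted page 6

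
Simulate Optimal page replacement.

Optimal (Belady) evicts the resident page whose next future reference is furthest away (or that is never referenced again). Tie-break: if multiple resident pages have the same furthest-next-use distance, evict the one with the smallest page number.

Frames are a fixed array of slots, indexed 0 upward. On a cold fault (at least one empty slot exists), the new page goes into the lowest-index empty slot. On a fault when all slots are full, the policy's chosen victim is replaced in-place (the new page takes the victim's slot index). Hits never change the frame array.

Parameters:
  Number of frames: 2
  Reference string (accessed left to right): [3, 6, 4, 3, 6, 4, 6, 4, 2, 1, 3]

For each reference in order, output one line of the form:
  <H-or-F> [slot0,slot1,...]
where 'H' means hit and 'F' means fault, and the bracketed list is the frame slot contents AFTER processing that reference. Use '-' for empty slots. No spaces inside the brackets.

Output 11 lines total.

F [3,-]
F [3,6]
F [3,4]
H [3,4]
F [6,4]
H [6,4]
H [6,4]
H [6,4]
F [6,2]
F [6,1]
F [6,3]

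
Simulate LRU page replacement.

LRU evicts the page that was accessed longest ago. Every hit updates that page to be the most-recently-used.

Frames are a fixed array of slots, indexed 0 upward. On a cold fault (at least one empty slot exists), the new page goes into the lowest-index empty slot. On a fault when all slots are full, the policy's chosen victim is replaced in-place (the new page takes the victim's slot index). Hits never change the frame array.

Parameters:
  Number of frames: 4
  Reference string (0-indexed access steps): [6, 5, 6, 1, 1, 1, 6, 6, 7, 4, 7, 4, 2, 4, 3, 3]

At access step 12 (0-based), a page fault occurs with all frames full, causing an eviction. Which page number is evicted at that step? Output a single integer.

Step 0: ref 6 -> FAULT, frames=[6,-,-,-]
Step 1: ref 5 -> FAULT, frames=[6,5,-,-]
Step 2: ref 6 -> HIT, frames=[6,5,-,-]
Step 3: ref 1 -> FAULT, frames=[6,5,1,-]
Step 4: ref 1 -> HIT, frames=[6,5,1,-]
Step 5: ref 1 -> HIT, frames=[6,5,1,-]
Step 6: ref 6 -> HIT, frames=[6,5,1,-]
Step 7: ref 6 -> HIT, frames=[6,5,1,-]
Step 8: ref 7 -> FAULT, frames=[6,5,1,7]
Step 9: ref 4 -> FAULT, evict 5, frames=[6,4,1,7]
Step 10: ref 7 -> HIT, frames=[6,4,1,7]
Step 11: ref 4 -> HIT, frames=[6,4,1,7]
Step 12: ref 2 -> FAULT, evict 1, frames=[6,4,2,7]
At step 12: evicted page 1

Answer: 1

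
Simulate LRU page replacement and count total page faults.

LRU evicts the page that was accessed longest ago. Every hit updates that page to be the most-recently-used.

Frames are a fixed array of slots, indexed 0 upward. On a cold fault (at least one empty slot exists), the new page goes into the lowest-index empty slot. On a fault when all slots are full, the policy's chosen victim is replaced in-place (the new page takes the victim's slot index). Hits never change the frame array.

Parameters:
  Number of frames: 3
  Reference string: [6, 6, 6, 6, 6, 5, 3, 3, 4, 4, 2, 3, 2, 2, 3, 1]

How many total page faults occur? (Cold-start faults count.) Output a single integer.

Step 0: ref 6 → FAULT, frames=[6,-,-]
Step 1: ref 6 → HIT, frames=[6,-,-]
Step 2: ref 6 → HIT, frames=[6,-,-]
Step 3: ref 6 → HIT, frames=[6,-,-]
Step 4: ref 6 → HIT, frames=[6,-,-]
Step 5: ref 5 → FAULT, frames=[6,5,-]
Step 6: ref 3 → FAULT, frames=[6,5,3]
Step 7: ref 3 → HIT, frames=[6,5,3]
Step 8: ref 4 → FAULT (evict 6), frames=[4,5,3]
Step 9: ref 4 → HIT, frames=[4,5,3]
Step 10: ref 2 → FAULT (evict 5), frames=[4,2,3]
Step 11: ref 3 → HIT, frames=[4,2,3]
Step 12: ref 2 → HIT, frames=[4,2,3]
Step 13: ref 2 → HIT, frames=[4,2,3]
Step 14: ref 3 → HIT, frames=[4,2,3]
Step 15: ref 1 → FAULT (evict 4), frames=[1,2,3]
Total faults: 6

Answer: 6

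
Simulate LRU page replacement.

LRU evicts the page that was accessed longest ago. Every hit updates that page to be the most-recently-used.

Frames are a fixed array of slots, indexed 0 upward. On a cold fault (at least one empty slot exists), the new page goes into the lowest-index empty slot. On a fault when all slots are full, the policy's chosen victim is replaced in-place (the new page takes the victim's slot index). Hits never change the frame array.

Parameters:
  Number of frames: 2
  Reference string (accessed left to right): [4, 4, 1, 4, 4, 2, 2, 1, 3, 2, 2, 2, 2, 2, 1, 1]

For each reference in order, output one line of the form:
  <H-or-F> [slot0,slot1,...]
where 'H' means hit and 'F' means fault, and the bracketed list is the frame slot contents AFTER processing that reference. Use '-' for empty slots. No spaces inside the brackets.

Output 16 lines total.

F [4,-]
H [4,-]
F [4,1]
H [4,1]
H [4,1]
F [4,2]
H [4,2]
F [1,2]
F [1,3]
F [2,3]
H [2,3]
H [2,3]
H [2,3]
H [2,3]
F [2,1]
H [2,1]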